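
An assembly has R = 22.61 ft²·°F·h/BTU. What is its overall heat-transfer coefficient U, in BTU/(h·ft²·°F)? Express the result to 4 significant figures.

U = 1/R = 1/22.61 = 0.044228

0.04423 BTU/(h·ft²·°F)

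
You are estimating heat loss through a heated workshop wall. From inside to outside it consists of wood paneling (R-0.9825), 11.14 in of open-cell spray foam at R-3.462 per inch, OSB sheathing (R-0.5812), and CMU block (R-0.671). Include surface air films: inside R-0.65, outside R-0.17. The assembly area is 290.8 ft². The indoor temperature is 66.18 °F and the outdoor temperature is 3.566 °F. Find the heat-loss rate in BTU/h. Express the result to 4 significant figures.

11.14 × 3.462 = 38.567
R_total = 0.65 + 0.9825 + 38.567 + 0.5812 + 0.671 + 0.17 = 41.621 ft²·°F·h/BTU
Q = A·ΔT/R = 290.8 × (66.18 − 3.566) / 41.621 = 437.47 BTU/h

437.5 BTU/h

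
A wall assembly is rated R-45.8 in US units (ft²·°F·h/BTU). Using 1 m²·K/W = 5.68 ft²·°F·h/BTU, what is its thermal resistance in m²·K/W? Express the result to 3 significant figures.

R_SI = 45.8/5.68 = 8.063

8.06 m²·K/W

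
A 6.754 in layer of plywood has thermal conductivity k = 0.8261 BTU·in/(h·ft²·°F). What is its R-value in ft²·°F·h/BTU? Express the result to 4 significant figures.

R = L/k = 6.754/0.8261 = 8.1758 ft²·°F·h/BTU

8.176 ft²·°F·h/BTU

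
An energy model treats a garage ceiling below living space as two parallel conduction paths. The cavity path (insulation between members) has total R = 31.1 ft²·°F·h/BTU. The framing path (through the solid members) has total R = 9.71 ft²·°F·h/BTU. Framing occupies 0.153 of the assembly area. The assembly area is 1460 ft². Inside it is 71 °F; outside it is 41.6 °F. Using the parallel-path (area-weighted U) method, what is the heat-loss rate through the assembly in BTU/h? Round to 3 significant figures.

1850 BTU/h

U_eff = 0.847/31.1 + 0.153/9.71 = 0.02723 + 0.01576 = 0.04299
R_eff = 1/U_eff = 23.26 ft²·°F·h/BTU
Q = 1460 × (71 − 41.6) / 23.26 = 1845 BTU/h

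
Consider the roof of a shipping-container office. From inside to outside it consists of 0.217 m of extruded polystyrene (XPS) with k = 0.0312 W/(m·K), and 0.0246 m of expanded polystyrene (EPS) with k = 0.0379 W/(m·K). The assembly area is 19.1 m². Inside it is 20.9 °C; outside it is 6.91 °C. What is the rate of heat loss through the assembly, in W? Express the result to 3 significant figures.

35.1 W

0.217/0.0312 = 6.955
0.0246/0.0379 = 0.6491
R_total = 6.955 + 0.6491 = 7.604 m²·K/W
Q = A·ΔT/R = 19.1 × (20.9 − 6.91) / 7.604 = 35.14 W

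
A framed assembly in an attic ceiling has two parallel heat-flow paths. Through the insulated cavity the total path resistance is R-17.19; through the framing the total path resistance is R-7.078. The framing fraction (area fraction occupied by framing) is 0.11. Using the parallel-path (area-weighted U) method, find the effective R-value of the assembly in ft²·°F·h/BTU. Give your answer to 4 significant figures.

U_eff = 0.89/17.19 + 0.11/7.078 = 0.051774 + 0.015541 = 0.067315
R_eff = 1/U_eff = 14.855 ft²·°F·h/BTU

14.86 ft²·°F·h/BTU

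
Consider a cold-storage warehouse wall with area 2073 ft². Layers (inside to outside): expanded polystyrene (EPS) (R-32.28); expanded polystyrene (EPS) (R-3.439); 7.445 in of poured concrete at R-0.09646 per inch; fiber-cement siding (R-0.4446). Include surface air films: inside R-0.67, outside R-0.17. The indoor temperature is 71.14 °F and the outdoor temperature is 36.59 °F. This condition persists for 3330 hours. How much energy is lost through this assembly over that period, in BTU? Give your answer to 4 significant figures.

7.445 × 0.09646 = 0.71814
R_total = 0.67 + 32.28 + 3.439 + 0.71814 + 0.4446 + 0.17 = 37.722 ft²·°F·h/BTU
Q = 2073 × (71.14 − 36.59) / 37.722 = 1898.7 BTU/h
E = 1898.7 × 3330 = 6322700 BTU

6323000 BTU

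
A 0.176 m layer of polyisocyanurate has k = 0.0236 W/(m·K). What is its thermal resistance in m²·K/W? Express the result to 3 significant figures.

R = L/k = 0.176/0.0236 = 7.458 m²·K/W

7.46 m²·K/W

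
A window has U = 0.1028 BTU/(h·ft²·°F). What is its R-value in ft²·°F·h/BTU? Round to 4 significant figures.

R = 1/U = 1/0.1028 = 9.7276

9.728 ft²·°F·h/BTU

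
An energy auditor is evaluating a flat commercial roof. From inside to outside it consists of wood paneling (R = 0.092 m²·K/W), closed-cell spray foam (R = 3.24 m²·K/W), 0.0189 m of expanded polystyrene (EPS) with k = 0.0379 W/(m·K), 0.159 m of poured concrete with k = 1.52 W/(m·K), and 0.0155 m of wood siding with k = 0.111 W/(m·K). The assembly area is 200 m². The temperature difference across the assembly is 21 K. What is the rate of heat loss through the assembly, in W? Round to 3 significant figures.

1030 W

0.0189/0.0379 = 0.4987
0.159/1.52 = 0.1046
0.0155/0.111 = 0.1396
R_total = 0.092 + 3.24 + 0.4987 + 0.1046 + 0.1396 = 4.075 m²·K/W
Q = A·ΔT/R = 200 × 21 / 4.075 = 1031 W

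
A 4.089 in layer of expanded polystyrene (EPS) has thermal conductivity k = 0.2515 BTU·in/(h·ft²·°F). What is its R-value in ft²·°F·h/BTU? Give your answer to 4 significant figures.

R = L/k = 4.089/0.2515 = 16.258 ft²·°F·h/BTU

16.26 ft²·°F·h/BTU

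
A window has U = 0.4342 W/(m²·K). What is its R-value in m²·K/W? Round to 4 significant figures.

2.303 m²·K/W

R = 1/U = 1/0.4342 = 2.3031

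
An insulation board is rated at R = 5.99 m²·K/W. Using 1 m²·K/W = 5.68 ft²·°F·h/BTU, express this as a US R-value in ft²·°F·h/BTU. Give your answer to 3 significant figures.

34.0 ft²·°F·h/BTU

R_US = 5.99 × 5.68 = 34.02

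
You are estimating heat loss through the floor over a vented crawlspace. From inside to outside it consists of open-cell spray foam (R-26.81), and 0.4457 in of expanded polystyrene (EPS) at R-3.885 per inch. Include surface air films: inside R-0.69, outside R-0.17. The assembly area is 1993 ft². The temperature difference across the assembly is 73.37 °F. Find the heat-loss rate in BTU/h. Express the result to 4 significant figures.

4973 BTU/h

0.4457 × 3.885 = 1.7315
R_total = 0.69 + 26.81 + 1.7315 + 0.17 = 29.402 ft²·°F·h/BTU
Q = A·ΔT/R = 1993 × 73.37 / 29.402 = 4973.4 BTU/h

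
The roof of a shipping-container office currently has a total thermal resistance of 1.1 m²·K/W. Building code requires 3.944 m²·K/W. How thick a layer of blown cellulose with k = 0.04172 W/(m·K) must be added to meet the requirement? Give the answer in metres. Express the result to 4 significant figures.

ΔR = 3.944 − 1.1 = 2.844 m²·K/W
L = ΔR × k = 2.844 × 0.04172 = 0.11865 m

0.1187 m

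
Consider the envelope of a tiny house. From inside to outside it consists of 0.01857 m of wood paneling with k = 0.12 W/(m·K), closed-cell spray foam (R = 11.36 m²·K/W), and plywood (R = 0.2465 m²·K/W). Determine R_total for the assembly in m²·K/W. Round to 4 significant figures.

11.76 m²·K/W

0.01857/0.12 = 0.15475
R_total = 0.15475 + 11.36 + 0.2465 = 11.761 m²·K/W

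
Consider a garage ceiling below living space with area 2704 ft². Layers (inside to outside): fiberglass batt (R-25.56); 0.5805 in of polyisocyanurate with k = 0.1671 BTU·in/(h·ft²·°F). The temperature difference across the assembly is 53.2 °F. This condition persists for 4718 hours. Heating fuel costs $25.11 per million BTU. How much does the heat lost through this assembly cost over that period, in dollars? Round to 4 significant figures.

587.0 dollars

0.5805/0.1671 = 3.474
R_total = 25.56 + 3.474 = 29.034 ft²·°F·h/BTU
Q = 2704 × 53.2 / 29.034 = 4954.6 BTU/h
E = 4954.6 × 4718 = 23376000 BTU
Cost = 23376000/10⁶ × 25.11 = $586.97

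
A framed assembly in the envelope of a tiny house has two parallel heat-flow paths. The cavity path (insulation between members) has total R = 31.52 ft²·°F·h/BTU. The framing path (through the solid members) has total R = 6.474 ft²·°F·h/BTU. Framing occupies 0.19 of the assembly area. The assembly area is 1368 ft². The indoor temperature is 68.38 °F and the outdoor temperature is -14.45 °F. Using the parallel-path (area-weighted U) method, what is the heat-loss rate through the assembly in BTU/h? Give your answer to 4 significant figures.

6237 BTU/h

U_eff = 0.81/31.52 + 0.19/6.474 = 0.025698 + 0.029348 = 0.055046
R_eff = 1/U_eff = 18.167 ft²·°F·h/BTU
Q = 1368 × (68.38 − (-14.45)) / 18.167 = 6237.4 BTU/h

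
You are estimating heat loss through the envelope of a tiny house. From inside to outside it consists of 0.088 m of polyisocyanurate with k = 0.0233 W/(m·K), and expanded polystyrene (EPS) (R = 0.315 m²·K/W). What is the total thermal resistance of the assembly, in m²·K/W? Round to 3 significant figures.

0.088/0.0233 = 3.777
R_total = 3.777 + 0.315 = 4.092 m²·K/W

4.09 m²·K/W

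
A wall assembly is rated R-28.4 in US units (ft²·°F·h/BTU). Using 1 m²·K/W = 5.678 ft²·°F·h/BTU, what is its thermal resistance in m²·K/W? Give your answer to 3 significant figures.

5.00 m²·K/W

R_SI = 28.4/5.678 = 5.002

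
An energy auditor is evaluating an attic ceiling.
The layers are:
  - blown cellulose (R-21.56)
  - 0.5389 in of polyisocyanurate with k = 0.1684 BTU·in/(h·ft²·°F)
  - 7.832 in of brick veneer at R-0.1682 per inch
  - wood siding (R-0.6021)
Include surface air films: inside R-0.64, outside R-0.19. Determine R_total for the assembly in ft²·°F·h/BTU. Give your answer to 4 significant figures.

27.51 ft²·°F·h/BTU

0.5389/0.1684 = 3.2001
7.832 × 0.1682 = 1.3173
R_total = 0.64 + 21.56 + 3.2001 + 1.3173 + 0.6021 + 0.19 = 27.51 ft²·°F·h/BTU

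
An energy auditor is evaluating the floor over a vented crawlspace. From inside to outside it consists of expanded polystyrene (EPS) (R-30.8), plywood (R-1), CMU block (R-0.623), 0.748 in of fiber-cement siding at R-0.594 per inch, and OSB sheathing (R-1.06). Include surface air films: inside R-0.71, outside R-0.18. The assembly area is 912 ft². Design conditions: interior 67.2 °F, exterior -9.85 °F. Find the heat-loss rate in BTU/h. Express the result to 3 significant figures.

2020 BTU/h

0.748 × 0.594 = 0.4443
R_total = 0.71 + 30.8 + 1 + 0.623 + 0.4443 + 1.06 + 0.18 = 34.82 ft²·°F·h/BTU
Q = A·ΔT/R = 912 × (67.2 − (-9.85)) / 34.82 = 2018 BTU/h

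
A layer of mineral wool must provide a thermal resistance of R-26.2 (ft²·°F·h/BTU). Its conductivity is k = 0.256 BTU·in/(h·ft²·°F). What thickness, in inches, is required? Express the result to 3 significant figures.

6.71 in

L = R × k = 26.2 × 0.256 = 6.707 in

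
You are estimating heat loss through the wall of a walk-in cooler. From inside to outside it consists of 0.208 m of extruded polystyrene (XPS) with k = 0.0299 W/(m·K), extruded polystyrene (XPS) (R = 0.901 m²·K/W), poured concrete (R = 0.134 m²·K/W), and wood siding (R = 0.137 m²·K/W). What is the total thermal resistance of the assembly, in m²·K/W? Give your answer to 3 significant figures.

8.13 m²·K/W

0.208/0.0299 = 6.957
R_total = 6.957 + 0.901 + 0.134 + 0.137 = 8.129 m²·K/W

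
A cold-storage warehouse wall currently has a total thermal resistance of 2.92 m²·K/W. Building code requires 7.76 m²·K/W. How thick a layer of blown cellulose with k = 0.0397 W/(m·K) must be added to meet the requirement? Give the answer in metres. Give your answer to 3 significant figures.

0.192 m

ΔR = 7.76 − 2.92 = 4.84 m²·K/W
L = ΔR × k = 4.84 × 0.0397 = 0.1921 m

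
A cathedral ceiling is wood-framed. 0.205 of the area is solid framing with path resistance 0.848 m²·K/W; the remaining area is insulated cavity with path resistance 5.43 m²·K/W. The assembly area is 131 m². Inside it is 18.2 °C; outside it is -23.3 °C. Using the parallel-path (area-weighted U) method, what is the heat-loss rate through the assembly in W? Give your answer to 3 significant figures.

2110 W

U_eff = 0.795/5.43 + 0.205/0.848 = 0.1464 + 0.2417 = 0.3882
R_eff = 1/U_eff = 2.576 m²·K/W
Q = 131 × (18.2 − (-23.3)) / 2.576 = 2110 W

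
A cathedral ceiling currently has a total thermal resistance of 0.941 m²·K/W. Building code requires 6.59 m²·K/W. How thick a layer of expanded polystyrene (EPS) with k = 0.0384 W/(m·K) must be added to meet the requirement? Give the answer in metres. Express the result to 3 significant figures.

0.217 m

ΔR = 6.59 − 0.941 = 5.649 m²·K/W
L = ΔR × k = 5.649 × 0.0384 = 0.2169 m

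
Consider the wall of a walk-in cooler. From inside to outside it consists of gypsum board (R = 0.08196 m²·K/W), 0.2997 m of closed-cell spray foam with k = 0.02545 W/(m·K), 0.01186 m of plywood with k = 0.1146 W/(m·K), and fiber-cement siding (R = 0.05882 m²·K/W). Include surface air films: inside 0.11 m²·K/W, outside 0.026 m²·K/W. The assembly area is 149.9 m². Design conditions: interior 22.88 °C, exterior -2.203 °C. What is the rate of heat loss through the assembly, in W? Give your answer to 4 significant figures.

309.3 W

0.2997/0.02545 = 11.776
0.01186/0.1146 = 0.10349
R_total = 0.11 + 0.08196 + 11.776 + 0.10349 + 0.05882 + 0.026 = 12.156 m²·K/W
Q = A·ΔT/R = 149.9 × (22.88 − (-2.203)) / 12.156 = 309.3 W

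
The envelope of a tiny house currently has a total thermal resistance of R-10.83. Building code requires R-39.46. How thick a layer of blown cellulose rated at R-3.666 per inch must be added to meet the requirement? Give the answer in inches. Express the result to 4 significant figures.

ΔR = 39.46 − 10.83 = 28.63 ft²·°F·h/BTU
L = ΔR / (R/in) = 28.63/3.666 = 7.8096 in

7.810 in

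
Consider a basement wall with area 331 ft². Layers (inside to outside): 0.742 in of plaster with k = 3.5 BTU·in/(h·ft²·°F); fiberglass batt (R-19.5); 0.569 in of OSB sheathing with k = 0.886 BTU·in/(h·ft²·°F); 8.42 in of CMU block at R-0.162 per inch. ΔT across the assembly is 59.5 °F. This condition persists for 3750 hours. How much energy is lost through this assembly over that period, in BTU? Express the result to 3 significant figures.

0.742/3.5 = 0.212
0.569/0.886 = 0.6422
8.42 × 0.162 = 1.364
R_total = 0.212 + 19.5 + 0.6422 + 1.364 = 21.72 ft²·°F·h/BTU
Q = 331 × 59.5 / 21.72 = 906.8 BTU/h
E = 906.8 × 3750 = 3401000 BTU

3400000 BTU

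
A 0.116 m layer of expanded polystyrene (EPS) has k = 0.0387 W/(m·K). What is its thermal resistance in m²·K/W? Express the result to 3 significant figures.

3.00 m²·K/W

R = L/k = 0.116/0.0387 = 2.997 m²·K/W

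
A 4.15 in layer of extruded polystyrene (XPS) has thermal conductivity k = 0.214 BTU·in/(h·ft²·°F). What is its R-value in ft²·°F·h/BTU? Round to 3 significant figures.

R = L/k = 4.15/0.214 = 19.39 ft²·°F·h/BTU

19.4 ft²·°F·h/BTU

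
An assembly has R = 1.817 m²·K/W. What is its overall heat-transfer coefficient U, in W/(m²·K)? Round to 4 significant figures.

U = 1/R = 1/1.817 = 0.55036

0.5504 W/(m²·K)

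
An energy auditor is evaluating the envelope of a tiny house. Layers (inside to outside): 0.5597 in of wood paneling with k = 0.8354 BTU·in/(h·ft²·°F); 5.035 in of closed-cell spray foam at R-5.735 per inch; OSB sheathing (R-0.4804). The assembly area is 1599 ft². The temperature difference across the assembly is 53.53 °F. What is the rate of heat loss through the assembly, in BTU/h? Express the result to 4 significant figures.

0.5597/0.8354 = 0.66998
5.035 × 5.735 = 28.876
R_total = 0.66998 + 28.876 + 0.4804 = 30.026 ft²·°F·h/BTU
Q = A·ΔT/R = 1599 × 53.53 / 30.026 = 2850.7 BTU/h

2851 BTU/h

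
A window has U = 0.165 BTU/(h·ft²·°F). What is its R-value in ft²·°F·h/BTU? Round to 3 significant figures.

6.06 ft²·°F·h/BTU

R = 1/U = 1/0.165 = 6.061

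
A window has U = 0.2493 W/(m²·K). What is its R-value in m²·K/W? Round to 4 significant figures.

4.011 m²·K/W

R = 1/U = 1/0.2493 = 4.0112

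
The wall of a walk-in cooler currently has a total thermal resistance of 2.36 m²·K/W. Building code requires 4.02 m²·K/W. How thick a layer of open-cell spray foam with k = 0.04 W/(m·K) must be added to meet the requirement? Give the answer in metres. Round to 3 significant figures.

0.0664 m

ΔR = 4.02 − 2.36 = 1.66 m²·K/W
L = ΔR × k = 1.66 × 0.04 = 0.0664 m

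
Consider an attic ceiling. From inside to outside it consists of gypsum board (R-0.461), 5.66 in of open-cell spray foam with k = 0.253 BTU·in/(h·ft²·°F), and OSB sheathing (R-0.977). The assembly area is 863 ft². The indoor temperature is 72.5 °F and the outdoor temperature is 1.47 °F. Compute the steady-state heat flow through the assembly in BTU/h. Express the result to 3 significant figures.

2570 BTU/h

5.66/0.253 = 22.37
R_total = 0.461 + 22.37 + 0.977 = 23.81 ft²·°F·h/BTU
Q = A·ΔT/R = 863 × (72.5 − 1.47) / 23.81 = 2575 BTU/h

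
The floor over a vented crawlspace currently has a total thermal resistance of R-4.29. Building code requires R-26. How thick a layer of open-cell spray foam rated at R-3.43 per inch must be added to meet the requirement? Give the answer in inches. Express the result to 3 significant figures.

ΔR = 26 − 4.29 = 21.71 ft²·°F·h/BTU
L = ΔR / (R/in) = 21.71/3.43 = 6.329 in

6.33 in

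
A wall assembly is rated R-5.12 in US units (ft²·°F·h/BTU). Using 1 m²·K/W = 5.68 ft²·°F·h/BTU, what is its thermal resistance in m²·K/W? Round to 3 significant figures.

R_SI = 5.12/5.68 = 0.9014

0.901 m²·K/W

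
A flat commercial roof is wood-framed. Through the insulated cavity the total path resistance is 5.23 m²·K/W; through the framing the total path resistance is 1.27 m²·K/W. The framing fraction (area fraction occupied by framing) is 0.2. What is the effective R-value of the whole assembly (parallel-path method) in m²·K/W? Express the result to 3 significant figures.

3.22 m²·K/W

U_eff = 0.8/5.23 + 0.2/1.27 = 0.153 + 0.1575 = 0.3104
R_eff = 1/U_eff = 3.221 m²·K/W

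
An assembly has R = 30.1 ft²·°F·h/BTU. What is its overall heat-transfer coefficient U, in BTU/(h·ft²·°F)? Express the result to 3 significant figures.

0.0332 BTU/(h·ft²·°F)

U = 1/R = 1/30.1 = 0.03322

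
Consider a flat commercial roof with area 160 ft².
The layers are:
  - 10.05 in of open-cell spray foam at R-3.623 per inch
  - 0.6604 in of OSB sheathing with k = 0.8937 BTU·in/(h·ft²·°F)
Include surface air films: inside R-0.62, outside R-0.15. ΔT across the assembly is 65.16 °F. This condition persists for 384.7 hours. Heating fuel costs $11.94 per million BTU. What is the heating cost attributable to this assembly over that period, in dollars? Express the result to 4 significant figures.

10.05 × 3.623 = 36.411
0.6604/0.8937 = 0.73895
R_total = 0.62 + 36.411 + 0.73895 + 0.15 = 37.92 ft²·°F·h/BTU
Q = 160 × 65.16 / 37.92 = 274.94 BTU/h
E = 274.94 × 384.7 = 105770 BTU
Cost = 105770/10⁶ × 11.94 = $1.2629

1.263 dollars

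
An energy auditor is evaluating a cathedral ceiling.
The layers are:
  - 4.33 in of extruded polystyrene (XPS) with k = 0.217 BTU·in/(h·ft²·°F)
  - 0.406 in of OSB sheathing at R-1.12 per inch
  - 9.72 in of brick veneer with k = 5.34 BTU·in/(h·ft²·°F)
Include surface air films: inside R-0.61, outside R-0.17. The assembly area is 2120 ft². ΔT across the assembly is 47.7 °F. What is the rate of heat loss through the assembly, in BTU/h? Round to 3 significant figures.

4400 BTU/h

4.33/0.217 = 19.95
0.406 × 1.12 = 0.4547
9.72/5.34 = 1.82
R_total = 0.61 + 19.95 + 0.4547 + 1.82 + 0.17 = 23.01 ft²·°F·h/BTU
Q = A·ΔT/R = 2120 × 47.7 / 23.01 = 4395 BTU/h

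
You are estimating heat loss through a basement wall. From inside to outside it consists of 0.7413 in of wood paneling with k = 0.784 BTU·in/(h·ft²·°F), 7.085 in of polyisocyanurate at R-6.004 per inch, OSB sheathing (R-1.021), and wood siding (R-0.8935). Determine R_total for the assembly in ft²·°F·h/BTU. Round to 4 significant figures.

0.7413/0.784 = 0.94554
7.085 × 6.004 = 42.538
R_total = 0.94554 + 42.538 + 1.021 + 0.8935 = 45.398 ft²·°F·h/BTU

45.40 ft²·°F·h/BTU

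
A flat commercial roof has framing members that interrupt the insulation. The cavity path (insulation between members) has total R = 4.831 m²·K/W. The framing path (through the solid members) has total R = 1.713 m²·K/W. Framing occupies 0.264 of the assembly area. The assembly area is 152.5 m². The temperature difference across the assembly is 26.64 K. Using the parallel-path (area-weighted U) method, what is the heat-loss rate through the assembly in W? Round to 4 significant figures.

U_eff = 0.736/4.831 + 0.264/1.713 = 0.15235 + 0.15412 = 0.30646
R_eff = 1/U_eff = 3.263 m²·K/W
Q = 152.5 × 26.64 / 3.263 = 1245 W

1245 W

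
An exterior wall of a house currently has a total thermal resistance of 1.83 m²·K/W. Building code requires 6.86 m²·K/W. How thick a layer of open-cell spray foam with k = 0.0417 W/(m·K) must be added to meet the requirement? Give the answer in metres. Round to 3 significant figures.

ΔR = 6.86 − 1.83 = 5.03 m²·K/W
L = ΔR × k = 5.03 × 0.0417 = 0.2098 m

0.210 m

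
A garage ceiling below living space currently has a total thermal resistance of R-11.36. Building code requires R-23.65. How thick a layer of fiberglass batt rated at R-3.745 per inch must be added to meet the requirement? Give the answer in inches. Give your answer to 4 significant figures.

ΔR = 23.65 − 11.36 = 12.29 ft²·°F·h/BTU
L = ΔR / (R/in) = 12.29/3.745 = 3.2817 in

3.282 in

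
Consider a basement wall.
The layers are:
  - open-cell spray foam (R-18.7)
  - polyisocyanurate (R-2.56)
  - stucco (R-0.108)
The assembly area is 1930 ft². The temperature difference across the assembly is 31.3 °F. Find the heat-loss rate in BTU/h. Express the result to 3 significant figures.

2830 BTU/h

R_total = 18.7 + 2.56 + 0.108 = 21.37 ft²·°F·h/BTU
Q = A·ΔT/R = 1930 × 31.3 / 21.37 = 2827 BTU/h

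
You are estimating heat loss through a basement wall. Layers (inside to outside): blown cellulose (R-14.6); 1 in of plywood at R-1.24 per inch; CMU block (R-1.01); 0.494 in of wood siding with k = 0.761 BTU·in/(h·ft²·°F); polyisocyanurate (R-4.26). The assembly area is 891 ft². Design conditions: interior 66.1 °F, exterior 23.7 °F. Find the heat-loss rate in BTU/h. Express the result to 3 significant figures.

1740 BTU/h

1 × 1.24 = 1.24
0.494/0.761 = 0.6491
R_total = 14.6 + 1.24 + 1.01 + 0.6491 + 4.26 = 21.76 ft²·°F·h/BTU
Q = A·ΔT/R = 891 × (66.1 − 23.7) / 21.76 = 1736 BTU/h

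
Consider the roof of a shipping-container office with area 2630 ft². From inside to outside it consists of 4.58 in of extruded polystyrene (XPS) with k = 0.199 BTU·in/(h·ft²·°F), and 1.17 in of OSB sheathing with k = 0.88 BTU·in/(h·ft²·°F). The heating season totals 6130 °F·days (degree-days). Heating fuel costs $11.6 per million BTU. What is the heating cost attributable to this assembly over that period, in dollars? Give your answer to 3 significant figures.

4.58/0.199 = 23.02
1.17/0.88 = 1.33
R_total = 23.02 + 1.33 = 24.34 ft²·°F·h/BTU
E = A × HDD × 24 / R = 2630 × 6130 × 24 / 24.34 = 15890000 BTU
Cost = 15890000/10⁶ × 11.6 = $184.4

184 dollars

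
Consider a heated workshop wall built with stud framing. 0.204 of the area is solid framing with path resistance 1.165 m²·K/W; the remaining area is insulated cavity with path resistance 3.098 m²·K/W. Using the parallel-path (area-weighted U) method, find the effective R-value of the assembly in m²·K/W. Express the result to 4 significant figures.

U_eff = 0.796/3.098 + 0.204/1.165 = 0.25694 + 0.17511 = 0.43205
R_eff = 1/U_eff = 2.3146 m²·K/W

2.315 m²·K/W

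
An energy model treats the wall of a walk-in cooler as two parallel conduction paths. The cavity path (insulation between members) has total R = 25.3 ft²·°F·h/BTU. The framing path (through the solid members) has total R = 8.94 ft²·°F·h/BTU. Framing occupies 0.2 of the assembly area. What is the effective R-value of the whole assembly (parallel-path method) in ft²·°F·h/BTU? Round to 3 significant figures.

18.5 ft²·°F·h/BTU

U_eff = 0.8/25.3 + 0.2/8.94 = 0.03162 + 0.02237 = 0.05399
R_eff = 1/U_eff = 18.52 ft²·°F·h/BTU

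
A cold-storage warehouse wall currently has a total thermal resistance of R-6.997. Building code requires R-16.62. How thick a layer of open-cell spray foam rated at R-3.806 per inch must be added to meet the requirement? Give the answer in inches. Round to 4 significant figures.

2.528 in

ΔR = 16.62 − 6.997 = 9.623 ft²·°F·h/BTU
L = ΔR / (R/in) = 9.623/3.806 = 2.5284 in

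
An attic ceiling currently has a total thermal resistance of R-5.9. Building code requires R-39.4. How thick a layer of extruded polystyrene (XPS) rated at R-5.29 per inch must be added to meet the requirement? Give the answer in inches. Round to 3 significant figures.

ΔR = 39.4 − 5.9 = 33.5 ft²·°F·h/BTU
L = ΔR / (R/in) = 33.5/5.29 = 6.333 in

6.33 in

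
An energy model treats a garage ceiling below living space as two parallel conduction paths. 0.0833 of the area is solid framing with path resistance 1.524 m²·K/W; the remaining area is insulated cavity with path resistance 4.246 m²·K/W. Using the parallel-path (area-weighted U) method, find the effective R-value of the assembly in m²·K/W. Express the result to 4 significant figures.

U_eff = 0.9167/4.246 + 0.0833/1.524 = 0.2159 + 0.054659 = 0.27056
R_eff = 1/U_eff = 3.6961 m²·K/W

3.696 m²·K/W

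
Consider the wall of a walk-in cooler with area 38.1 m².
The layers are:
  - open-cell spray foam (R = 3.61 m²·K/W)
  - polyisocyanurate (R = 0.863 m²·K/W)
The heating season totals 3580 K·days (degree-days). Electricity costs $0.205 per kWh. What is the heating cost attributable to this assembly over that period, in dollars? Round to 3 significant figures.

150 dollars

R_total = 3.61 + 0.863 = 4.473 m²·K/W
E = A × HDD × 24 / R / 1000 = 38.1 × 3580 × 24 / 4.473 / 1000 = 731.8 kWh
Cost = 731.8 × 0.205 = $150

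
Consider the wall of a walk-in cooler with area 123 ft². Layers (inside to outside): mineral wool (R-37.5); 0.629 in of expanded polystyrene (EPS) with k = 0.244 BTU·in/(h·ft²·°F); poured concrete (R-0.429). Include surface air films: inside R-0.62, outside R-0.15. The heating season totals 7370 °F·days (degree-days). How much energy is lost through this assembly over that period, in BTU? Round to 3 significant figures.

0.629/0.244 = 2.578
R_total = 0.62 + 37.5 + 2.578 + 0.429 + 0.15 = 41.28 ft²·°F·h/BTU
E = A × HDD × 24 / R = 123 × 7370 × 24 / 41.28 = 527100 BTU

527000 BTU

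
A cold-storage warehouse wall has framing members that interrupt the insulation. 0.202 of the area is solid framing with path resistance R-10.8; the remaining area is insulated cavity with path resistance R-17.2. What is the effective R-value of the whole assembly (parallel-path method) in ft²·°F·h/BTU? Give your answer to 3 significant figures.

15.4 ft²·°F·h/BTU

U_eff = 0.798/17.2 + 0.202/10.8 = 0.0464 + 0.0187 = 0.0651
R_eff = 1/U_eff = 15.36 ft²·°F·h/BTU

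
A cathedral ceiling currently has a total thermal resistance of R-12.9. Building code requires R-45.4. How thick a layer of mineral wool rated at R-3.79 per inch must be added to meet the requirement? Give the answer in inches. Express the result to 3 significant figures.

ΔR = 45.4 − 12.9 = 32.5 ft²·°F·h/BTU
L = ΔR / (R/in) = 32.5/3.79 = 8.575 in

8.58 in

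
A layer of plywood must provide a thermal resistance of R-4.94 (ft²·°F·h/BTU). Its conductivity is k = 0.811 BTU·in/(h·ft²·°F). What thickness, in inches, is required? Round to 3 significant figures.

4.01 in

L = R × k = 4.94 × 0.811 = 4.006 in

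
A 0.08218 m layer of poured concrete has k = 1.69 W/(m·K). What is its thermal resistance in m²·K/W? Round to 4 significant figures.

R = L/k = 0.08218/1.69 = 0.048627 m²·K/W

0.04863 m²·K/W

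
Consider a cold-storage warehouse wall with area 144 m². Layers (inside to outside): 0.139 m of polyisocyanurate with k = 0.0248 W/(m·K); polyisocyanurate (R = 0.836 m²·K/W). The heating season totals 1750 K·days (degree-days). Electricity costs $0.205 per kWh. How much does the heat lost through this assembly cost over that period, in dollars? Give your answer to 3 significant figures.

0.139/0.0248 = 5.605
R_total = 5.605 + 0.836 = 6.441 m²·K/W
E = A × HDD × 24 / R / 1000 = 144 × 1750 × 24 / 6.441 / 1000 = 939 kWh
Cost = 939 × 0.205 = $192.5

192 dollars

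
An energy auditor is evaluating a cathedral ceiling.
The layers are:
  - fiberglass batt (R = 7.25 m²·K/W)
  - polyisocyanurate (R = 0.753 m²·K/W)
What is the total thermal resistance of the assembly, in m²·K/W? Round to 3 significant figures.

R_total = 7.25 + 0.753 = 8.003 m²·K/W

8.00 m²·K/W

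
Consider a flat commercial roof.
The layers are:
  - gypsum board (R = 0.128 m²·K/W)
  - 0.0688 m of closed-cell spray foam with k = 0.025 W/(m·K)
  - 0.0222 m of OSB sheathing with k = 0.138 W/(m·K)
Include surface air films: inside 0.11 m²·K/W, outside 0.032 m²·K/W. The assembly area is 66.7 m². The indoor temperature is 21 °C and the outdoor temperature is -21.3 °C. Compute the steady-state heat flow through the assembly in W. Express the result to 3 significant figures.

886 W

0.0688/0.025 = 2.752
0.0222/0.138 = 0.1609
R_total = 0.11 + 0.128 + 2.752 + 0.1609 + 0.032 = 3.183 m²·K/W
Q = A·ΔT/R = 66.7 × (21 − (-21.3)) / 3.183 = 886.4 W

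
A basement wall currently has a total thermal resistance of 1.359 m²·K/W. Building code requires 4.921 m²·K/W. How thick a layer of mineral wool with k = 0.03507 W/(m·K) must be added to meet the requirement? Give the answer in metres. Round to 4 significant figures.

0.1249 m

ΔR = 4.921 − 1.359 = 3.562 m²·K/W
L = ΔR × k = 3.562 × 0.03507 = 0.12492 m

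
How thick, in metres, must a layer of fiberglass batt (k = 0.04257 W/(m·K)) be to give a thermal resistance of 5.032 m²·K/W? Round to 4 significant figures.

L = R·k = 5.032 × 0.04257 = 0.21421 m

0.2142 m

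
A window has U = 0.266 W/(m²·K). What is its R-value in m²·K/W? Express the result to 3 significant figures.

R = 1/U = 1/0.266 = 3.759

3.76 m²·K/W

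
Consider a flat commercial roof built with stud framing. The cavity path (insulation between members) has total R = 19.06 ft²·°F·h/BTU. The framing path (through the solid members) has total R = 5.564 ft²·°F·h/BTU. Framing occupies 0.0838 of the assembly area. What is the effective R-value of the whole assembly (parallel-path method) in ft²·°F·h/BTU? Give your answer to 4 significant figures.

15.84 ft²·°F·h/BTU

U_eff = 0.9162/19.06 + 0.0838/5.564 = 0.048069 + 0.015061 = 0.06313
R_eff = 1/U_eff = 15.84 ft²·°F·h/BTU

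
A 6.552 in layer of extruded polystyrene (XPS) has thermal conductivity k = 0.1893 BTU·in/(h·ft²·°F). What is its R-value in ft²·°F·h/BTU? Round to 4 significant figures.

34.61 ft²·°F·h/BTU

R = L/k = 6.552/0.1893 = 34.612 ft²·°F·h/BTU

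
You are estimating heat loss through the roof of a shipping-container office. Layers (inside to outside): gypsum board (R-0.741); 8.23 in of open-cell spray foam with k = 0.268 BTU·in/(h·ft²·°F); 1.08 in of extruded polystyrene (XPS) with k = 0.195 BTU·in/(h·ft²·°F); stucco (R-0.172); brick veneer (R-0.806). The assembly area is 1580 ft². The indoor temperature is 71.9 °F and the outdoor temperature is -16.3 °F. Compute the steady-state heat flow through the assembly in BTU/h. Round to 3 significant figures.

3670 BTU/h

8.23/0.268 = 30.71
1.08/0.195 = 5.538
R_total = 0.741 + 30.71 + 5.538 + 0.172 + 0.806 = 37.97 ft²·°F·h/BTU
Q = A·ΔT/R = 1580 × (71.9 − (-16.3)) / 37.97 = 3671 BTU/h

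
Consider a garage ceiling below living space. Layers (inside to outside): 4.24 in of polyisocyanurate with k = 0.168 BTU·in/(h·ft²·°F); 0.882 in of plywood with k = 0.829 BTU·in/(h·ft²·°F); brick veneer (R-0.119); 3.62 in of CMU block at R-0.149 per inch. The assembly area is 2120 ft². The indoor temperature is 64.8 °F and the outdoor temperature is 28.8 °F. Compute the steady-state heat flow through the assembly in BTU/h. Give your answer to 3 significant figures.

4.24/0.168 = 25.24
0.882/0.829 = 1.064
3.62 × 0.149 = 0.5394
R_total = 25.24 + 1.064 + 0.119 + 0.5394 = 26.96 ft²·°F·h/BTU
Q = A·ΔT/R = 2120 × (64.8 − 28.8) / 26.96 = 2831 BTU/h

2830 BTU/h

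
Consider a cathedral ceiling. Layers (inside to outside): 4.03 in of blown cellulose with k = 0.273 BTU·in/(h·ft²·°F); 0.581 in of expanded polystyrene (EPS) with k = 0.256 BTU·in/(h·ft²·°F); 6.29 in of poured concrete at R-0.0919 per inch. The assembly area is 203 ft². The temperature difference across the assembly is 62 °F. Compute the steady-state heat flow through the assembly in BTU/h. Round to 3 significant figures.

715 BTU/h

4.03/0.273 = 14.76
0.581/0.256 = 2.27
6.29 × 0.0919 = 0.5781
R_total = 14.76 + 2.27 + 0.5781 = 17.61 ft²·°F·h/BTU
Q = A·ΔT/R = 203 × 62 / 17.61 = 714.7 BTU/h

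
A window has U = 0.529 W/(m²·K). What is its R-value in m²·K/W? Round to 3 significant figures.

R = 1/U = 1/0.529 = 1.89

1.89 m²·K/W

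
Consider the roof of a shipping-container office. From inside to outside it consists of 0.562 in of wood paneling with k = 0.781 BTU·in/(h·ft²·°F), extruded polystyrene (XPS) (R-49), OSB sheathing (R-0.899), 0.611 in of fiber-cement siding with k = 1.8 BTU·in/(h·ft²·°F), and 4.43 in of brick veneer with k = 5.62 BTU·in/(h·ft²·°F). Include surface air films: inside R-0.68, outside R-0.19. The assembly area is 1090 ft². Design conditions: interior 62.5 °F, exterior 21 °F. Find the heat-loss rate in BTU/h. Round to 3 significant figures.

0.562/0.781 = 0.7196
0.611/1.8 = 0.3394
4.43/5.62 = 0.7883
R_total = 0.68 + 0.7196 + 49 + 0.899 + 0.3394 + 0.7883 + 0.19 = 52.62 ft²·°F·h/BTU
Q = A·ΔT/R = 1090 × (62.5 − 21) / 52.62 = 859.7 BTU/h

860 BTU/h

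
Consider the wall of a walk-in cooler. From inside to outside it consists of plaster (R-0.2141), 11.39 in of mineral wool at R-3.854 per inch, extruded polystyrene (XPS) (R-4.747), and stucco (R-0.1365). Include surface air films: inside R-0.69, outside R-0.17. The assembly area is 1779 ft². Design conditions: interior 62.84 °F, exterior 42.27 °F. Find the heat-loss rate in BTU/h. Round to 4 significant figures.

11.39 × 3.854 = 43.897
R_total = 0.69 + 0.2141 + 43.897 + 4.747 + 0.1365 + 0.17 = 49.855 ft²·°F·h/BTU
Q = A·ΔT/R = 1779 × (62.84 − 42.27) / 49.855 = 734.01 BTU/h

734.0 BTU/h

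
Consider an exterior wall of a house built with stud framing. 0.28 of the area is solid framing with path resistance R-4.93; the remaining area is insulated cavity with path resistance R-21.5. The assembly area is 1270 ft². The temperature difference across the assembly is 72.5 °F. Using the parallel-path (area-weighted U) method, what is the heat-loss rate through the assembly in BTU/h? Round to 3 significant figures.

8310 BTU/h

U_eff = 0.72/21.5 + 0.28/4.93 = 0.03349 + 0.0568 = 0.09028
R_eff = 1/U_eff = 11.08 ft²·°F·h/BTU
Q = 1270 × 72.5 / 11.08 = 8313 BTU/h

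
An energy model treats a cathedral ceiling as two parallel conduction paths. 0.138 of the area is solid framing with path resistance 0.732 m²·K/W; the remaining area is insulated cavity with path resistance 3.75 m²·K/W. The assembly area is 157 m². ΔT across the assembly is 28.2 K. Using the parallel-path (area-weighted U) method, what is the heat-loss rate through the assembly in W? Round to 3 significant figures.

U_eff = 0.862/3.75 + 0.138/0.732 = 0.2299 + 0.1885 = 0.4184
R_eff = 1/U_eff = 2.39 m²·K/W
Q = 157 × 28.2 / 2.39 = 1852 W

1850 W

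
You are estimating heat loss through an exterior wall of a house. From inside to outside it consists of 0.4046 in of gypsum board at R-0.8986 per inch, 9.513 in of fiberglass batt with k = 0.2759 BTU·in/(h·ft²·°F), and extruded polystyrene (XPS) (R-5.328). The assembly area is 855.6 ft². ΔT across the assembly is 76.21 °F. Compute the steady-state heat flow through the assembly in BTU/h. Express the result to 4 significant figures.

0.4046 × 0.8986 = 0.36357
9.513/0.2759 = 34.48
R_total = 0.36357 + 34.48 + 5.328 = 40.171 ft²·°F·h/BTU
Q = A·ΔT/R = 855.6 × 76.21 / 40.171 = 1623.2 BTU/h

1623 BTU/h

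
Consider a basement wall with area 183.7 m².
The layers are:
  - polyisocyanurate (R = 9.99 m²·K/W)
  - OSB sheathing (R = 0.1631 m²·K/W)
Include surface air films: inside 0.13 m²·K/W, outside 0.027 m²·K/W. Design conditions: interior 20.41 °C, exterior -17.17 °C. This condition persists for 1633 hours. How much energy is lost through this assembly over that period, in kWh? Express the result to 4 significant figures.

1093 kWh

R_total = 0.13 + 9.99 + 0.1631 + 0.027 = 10.31 m²·K/W
Q = 183.7 × (20.41 − (-17.17)) / 10.31 = 669.58 W
E = 669.58 W × 1633 h / 1000 = 1093.4 kWh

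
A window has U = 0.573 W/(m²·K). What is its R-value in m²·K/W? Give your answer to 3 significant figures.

1.75 m²·K/W

R = 1/U = 1/0.573 = 1.745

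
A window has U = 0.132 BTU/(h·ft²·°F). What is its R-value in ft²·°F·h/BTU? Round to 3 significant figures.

R = 1/U = 1/0.132 = 7.576

7.58 ft²·°F·h/BTU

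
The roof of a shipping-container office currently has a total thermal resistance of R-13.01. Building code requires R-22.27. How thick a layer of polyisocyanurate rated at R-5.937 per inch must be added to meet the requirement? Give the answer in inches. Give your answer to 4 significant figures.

1.560 in

ΔR = 22.27 − 13.01 = 9.26 ft²·°F·h/BTU
L = ΔR / (R/in) = 9.26/5.937 = 1.5597 in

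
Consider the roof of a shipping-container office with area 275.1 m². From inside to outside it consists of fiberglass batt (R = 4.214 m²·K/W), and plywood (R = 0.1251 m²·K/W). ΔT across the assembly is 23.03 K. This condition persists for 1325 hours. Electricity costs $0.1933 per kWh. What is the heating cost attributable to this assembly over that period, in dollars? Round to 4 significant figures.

R_total = 4.214 + 0.1251 = 4.3391 m²·K/W
Q = 275.1 × 23.03 / 4.3391 = 1460.1 W
E = 1460.1 W × 1325 h / 1000 = 1934.6 kWh
Cost = 1934.6 × 0.1933 = $373.97

374.0 dollars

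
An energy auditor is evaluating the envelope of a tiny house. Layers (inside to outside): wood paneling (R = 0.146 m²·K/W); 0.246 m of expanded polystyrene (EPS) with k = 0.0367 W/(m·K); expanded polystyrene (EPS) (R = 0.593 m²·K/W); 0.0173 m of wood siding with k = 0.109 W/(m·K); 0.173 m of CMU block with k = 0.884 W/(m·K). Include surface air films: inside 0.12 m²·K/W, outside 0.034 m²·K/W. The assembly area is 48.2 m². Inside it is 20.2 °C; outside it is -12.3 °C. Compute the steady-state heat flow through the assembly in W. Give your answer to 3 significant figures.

197 W

0.246/0.0367 = 6.703
0.0173/0.109 = 0.1587
0.173/0.884 = 0.1957
R_total = 0.12 + 0.146 + 6.703 + 0.593 + 0.1587 + 0.1957 + 0.034 = 7.95 m²·K/W
Q = A·ΔT/R = 48.2 × (20.2 − (-12.3)) / 7.95 = 197 W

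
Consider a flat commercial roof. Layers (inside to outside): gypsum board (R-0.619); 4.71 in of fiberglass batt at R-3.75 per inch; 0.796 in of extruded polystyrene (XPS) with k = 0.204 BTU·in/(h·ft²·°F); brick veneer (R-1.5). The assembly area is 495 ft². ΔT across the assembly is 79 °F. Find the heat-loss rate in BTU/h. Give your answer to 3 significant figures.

1650 BTU/h

4.71 × 3.75 = 17.66
0.796/0.204 = 3.902
R_total = 0.619 + 17.66 + 3.902 + 1.5 = 23.68 ft²·°F·h/BTU
Q = A·ΔT/R = 495 × 79 / 23.68 = 1651 BTU/h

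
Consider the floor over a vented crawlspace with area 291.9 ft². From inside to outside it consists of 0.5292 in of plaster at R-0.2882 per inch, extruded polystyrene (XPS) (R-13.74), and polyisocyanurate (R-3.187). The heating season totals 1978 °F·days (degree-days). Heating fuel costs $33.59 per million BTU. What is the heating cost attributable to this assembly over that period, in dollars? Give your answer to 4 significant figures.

0.5292 × 0.2882 = 0.15252
R_total = 0.15252 + 13.74 + 3.187 = 17.08 ft²·°F·h/BTU
E = A × HDD × 24 / R = 291.9 × 1978 × 24 / 17.08 = 811330 BTU
Cost = 811330/10⁶ × 33.59 = $27.252

27.25 dollars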